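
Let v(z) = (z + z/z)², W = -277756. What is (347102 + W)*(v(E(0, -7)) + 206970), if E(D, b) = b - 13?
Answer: 14377575526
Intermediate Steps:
E(D, b) = -13 + b
v(z) = (1 + z)² (v(z) = (z + 1)² = (1 + z)²)
(347102 + W)*(v(E(0, -7)) + 206970) = (347102 - 277756)*((1 + (-13 - 7))² + 206970) = 69346*((1 - 20)² + 206970) = 69346*((-19)² + 206970) = 69346*(361 + 206970) = 69346*207331 = 14377575526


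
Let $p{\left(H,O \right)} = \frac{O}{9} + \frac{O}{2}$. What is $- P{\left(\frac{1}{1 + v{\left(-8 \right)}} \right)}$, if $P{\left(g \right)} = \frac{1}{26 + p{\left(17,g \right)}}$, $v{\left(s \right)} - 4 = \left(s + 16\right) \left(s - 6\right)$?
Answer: $- \frac{1926}{50065} \approx -0.03847$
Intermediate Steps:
$p{\left(H,O \right)} = \frac{11 O}{18}$ ($p{\left(H,O \right)} = O \frac{1}{9} + O \frac{1}{2} = \frac{O}{9} + \frac{O}{2} = \frac{11 O}{18}$)
$v{\left(s \right)} = 4 + \left(-6 + s\right) \left(16 + s\right)$ ($v{\left(s \right)} = 4 + \left(s + 16\right) \left(s - 6\right) = 4 + \left(16 + s\right) \left(-6 + s\right) = 4 + \left(-6 + s\right) \left(16 + s\right)$)
$P{\left(g \right)} = \frac{1}{26 + \frac{11 g}{18}}$
$- P{\left(\frac{1}{1 + v{\left(-8 \right)}} \right)} = - \frac{18}{468 + \frac{11}{1 + \left(-92 + \left(-8\right)^{2} + 10 \left(-8\right)\right)}} = - \frac{18}{468 + \frac{11}{1 - 108}} = - \frac{18}{468 + \frac{11}{-107}} = - \frac{18}{468 + 11 \left(- \frac{1}{107}\right)} = - \frac{18}{468 - \frac{11}{107}} = - \frac{18}{\frac{50065}{107}} = - \frac{18 \cdot 107}{50065} = \left(-1\right) \frac{1926}{50065} = - \frac{1926}{50065}$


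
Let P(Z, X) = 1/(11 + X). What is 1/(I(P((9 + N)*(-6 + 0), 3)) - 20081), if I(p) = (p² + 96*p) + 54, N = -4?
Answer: -196/3923947 ≈ -4.9950e-5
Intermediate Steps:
I(p) = 54 + p² + 96*p
1/(I(P((9 + N)*(-6 + 0), 3)) - 20081) = 1/((54 + (1/(11 + 3))² + 96/(11 + 3)) - 20081) = 1/((54 + (1/14)² + 96/14) - 20081) = 1/((54 + (1/14)² + 96*(1/14)) - 20081) = 1/((54 + 1/196 + 48/7) - 20081) = 1/(11929/196 - 20081) = 1/(-3923947/196) = -196/3923947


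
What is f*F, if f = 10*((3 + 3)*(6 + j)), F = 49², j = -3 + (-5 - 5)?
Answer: -1008420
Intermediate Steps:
j = -13 (j = -3 - 10 = -13)
F = 2401
f = -420 (f = 10*((3 + 3)*(6 - 13)) = 10*(6*(-7)) = 10*(-42) = -420)
f*F = -420*2401 = -1008420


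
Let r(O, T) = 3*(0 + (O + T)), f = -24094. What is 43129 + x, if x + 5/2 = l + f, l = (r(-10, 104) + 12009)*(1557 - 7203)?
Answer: -138751907/2 ≈ -6.9376e+7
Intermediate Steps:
r(O, T) = 3*O + 3*T (r(O, T) = 3*(O + T) = 3*O + 3*T)
l = -69394986 (l = ((3*(-10) + 3*104) + 12009)*(1557 - 7203) = ((-30 + 312) + 12009)*(-5646) = (282 + 12009)*(-5646) = 12291*(-5646) = -69394986)
x = -138838165/2 (x = -5/2 + (-69394986 - 24094) = -5/2 - 69419080 = -138838165/2 ≈ -6.9419e+7)
43129 + x = 43129 - 138838165/2 = -138751907/2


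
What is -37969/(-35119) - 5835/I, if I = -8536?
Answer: 529022749/299775784 ≈ 1.7647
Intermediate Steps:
-37969/(-35119) - 5835/I = -37969/(-35119) - 5835/(-8536) = -37969*(-1/35119) - 5835*(-1/8536) = 37969/35119 + 5835/8536 = 529022749/299775784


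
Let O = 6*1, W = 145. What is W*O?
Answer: 870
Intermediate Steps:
O = 6
W*O = 145*6 = 870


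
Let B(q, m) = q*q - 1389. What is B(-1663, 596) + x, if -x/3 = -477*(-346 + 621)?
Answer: 3157705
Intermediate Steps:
B(q, m) = -1389 + q**2 (B(q, m) = q**2 - 1389 = -1389 + q**2)
x = 393525 (x = -(-1431)*(-346 + 621) = -(-1431)*275 = -3*(-131175) = 393525)
B(-1663, 596) + x = (-1389 + (-1663)**2) + 393525 = (-1389 + 2765569) + 393525 = 2764180 + 393525 = 3157705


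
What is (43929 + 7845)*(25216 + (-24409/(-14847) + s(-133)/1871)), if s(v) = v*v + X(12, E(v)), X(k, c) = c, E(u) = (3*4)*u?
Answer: 1727657045122588/1322797 ≈ 1.3061e+9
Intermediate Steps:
E(u) = 12*u
s(v) = v² + 12*v (s(v) = v*v + 12*v = v² + 12*v)
(43929 + 7845)*(25216 + (-24409/(-14847) + s(-133)/1871)) = (43929 + 7845)*(25216 + (-24409/(-14847) - 133*(12 - 133)/1871)) = 51774*(25216 + (-24409*(-1/14847) - 133*(-121)*(1/1871))) = 51774*(25216 + (3487/2121 + 16093*(1/1871))) = 51774*(25216 + (3487/2121 + 16093/1871)) = 51774*(25216 + 40657430/3968391) = 51774*(100107604886/3968391) = 1727657045122588/1322797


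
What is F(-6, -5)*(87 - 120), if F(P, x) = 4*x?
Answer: 660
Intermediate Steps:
F(-6, -5)*(87 - 120) = (4*(-5))*(87 - 120) = -20*(-33) = 660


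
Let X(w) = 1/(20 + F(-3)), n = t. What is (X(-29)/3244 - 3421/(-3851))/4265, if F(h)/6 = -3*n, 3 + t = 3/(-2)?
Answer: 224174795/1076278758532 ≈ 0.00020829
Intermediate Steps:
t = -9/2 (t = -3 + 3/(-2) = -3 + 3*(-1/2) = -3 - 3/2 = -9/2 ≈ -4.5000)
n = -9/2 ≈ -4.5000
F(h) = 81 (F(h) = 6*(-3*(-9/2)) = 6*(27/2) = 81)
X(w) = 1/101 (X(w) = 1/(20 + 81) = 1/101)
(X(-29)/3244 - 3421/(-3851))/4265 = ((1/101)/3244 - 3421/(-3851))/4265 = ((1/101)*(1/3244) - 3421*(-1/3851))*(1/4265) = (1/327644 + 3421/3851)*(1/4265) = (1120873975/1261757044)*(1/4265) = 224174795/1076278758532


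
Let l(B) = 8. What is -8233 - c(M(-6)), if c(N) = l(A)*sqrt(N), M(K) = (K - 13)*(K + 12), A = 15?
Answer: -8233 - 8*I*sqrt(114) ≈ -8233.0 - 85.417*I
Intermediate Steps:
M(K) = (-13 + K)*(12 + K)
c(N) = 8*sqrt(N)
-8233 - c(M(-6)) = -8233 - 8*sqrt(-156 + (-6)**2 - 1*(-6)) = -8233 - 8*sqrt(-156 + 36 + 6) = -8233 - 8*sqrt(-114) = -8233 - 8*I*sqrt(114)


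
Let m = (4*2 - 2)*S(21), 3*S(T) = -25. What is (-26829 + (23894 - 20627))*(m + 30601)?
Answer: -719842662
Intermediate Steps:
S(T) = -25/3 (S(T) = (1/3)*(-25) = -25/3)
m = -50 (m = (4*2 - 2)*(-25/3) = (8 - 2)*(-25/3) = 6*(-25/3) = -50)
(-26829 + (23894 - 20627))*(m + 30601) = (-26829 + (23894 - 20627))*(-50 + 30601) = (-26829 + 3267)*30551 = -23562*30551 = -719842662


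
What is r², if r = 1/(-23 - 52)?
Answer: 1/5625 ≈ 0.00017778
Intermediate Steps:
r = -1/75 (r = 1/(-75) = -1/75 ≈ -0.013333)
r² = (-1/75)² = 1/5625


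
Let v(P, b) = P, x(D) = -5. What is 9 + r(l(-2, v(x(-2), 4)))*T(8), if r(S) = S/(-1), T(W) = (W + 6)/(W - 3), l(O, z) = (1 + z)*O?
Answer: -67/5 ≈ -13.400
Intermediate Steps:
l(O, z) = O*(1 + z)
T(W) = (6 + W)/(-3 + W)
r(S) = -S (r(S) = S*(-1) = -S)
9 + r(l(-2, v(x(-2), 4)))*T(8) = 9 + (-(-2)*(1 - 5))*((6 + 8)/(-3 + 8)) = 9 + (-(-2)*(-4))*(14/5) = 9 + (-1*8)*((⅕)*14) = 9 - 8*14/5 = 9 - 112/5 = -67/5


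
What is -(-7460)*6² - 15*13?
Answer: 268365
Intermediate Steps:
-(-7460)*6² - 15*13 = -(-7460)*36 - 195 = -373*(-720) - 195 = 268560 - 195 = 268365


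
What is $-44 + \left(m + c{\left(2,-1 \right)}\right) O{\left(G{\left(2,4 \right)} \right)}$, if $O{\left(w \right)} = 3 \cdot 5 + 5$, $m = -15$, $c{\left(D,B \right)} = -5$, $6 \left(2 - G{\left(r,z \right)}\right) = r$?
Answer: $-444$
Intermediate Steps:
$G{\left(r,z \right)} = 2 - \frac{r}{6}$
$O{\left(w \right)} = 20$ ($O{\left(w \right)} = 15 + 5 = 20$)
$-44 + \left(m + c{\left(2,-1 \right)}\right) O{\left(G{\left(2,4 \right)} \right)} = -44 + \left(-15 - 5\right) 20 = -44 - 400 = -444$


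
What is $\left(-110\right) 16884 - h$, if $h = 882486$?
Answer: $-2739726$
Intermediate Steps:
$\left(-110\right) 16884 - h = \left(-110\right) 16884 - 882486 = -1857240 - 882486 = -2739726$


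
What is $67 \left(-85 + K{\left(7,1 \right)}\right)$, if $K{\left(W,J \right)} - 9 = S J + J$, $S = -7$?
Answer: $-5494$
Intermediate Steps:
$K{\left(W,J \right)} = 9 - 6 J$ ($K{\left(W,J \right)} = 9 + \left(- 7 J + J\right) = 9 - 6 J$)
$67 \left(-85 + K{\left(7,1 \right)}\right) = 67 \left(-85 + \left(9 - 6\right)\right) = 67 \left(-85 + 3\right) = 67 \left(-82\right) = -5494$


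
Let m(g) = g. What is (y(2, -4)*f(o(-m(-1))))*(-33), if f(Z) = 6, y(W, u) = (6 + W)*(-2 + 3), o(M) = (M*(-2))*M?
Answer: -1584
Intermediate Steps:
o(M) = -2*M**2 (o(M) = (-2*M)*M = -2*M**2)
y(W, u) = 6 + W (y(W, u) = (6 + W)*1 = 6 + W)
(y(2, -4)*f(o(-m(-1))))*(-33) = ((6 + 2)*6)*(-33) = (8*6)*(-33) = 48*(-33) = -1584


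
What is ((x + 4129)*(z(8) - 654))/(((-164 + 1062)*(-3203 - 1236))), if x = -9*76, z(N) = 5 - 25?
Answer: 1160965/1993111 ≈ 0.58249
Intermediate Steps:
z(N) = -20
x = -684
((x + 4129)*(z(8) - 654))/(((-164 + 1062)*(-3203 - 1236))) = ((-684 + 4129)*(-20 - 654))/(((-164 + 1062)*(-3203 - 1236))) = (3445*(-674))/((898*(-4439))) = -2321930/(-3986222) = -2321930*(-1/3986222) = 1160965/1993111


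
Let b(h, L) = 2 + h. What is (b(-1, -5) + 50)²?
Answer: 2601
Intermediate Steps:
(b(-1, -5) + 50)² = ((2 - 1) + 50)² = (1 + 50)² = 51² = 2601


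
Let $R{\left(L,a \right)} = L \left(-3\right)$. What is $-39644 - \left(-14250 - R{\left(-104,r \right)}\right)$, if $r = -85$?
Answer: $-25082$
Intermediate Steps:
$R{\left(L,a \right)} = - 3 L$
$-39644 - \left(-14250 - R{\left(-104,r \right)}\right) = -39644 - \left(-14250 - \left(-3\right) \left(-104\right)\right) = -39644 - \left(-14250 - 312\right) = -39644 - -14562 = -39644 + 14562 = -25082$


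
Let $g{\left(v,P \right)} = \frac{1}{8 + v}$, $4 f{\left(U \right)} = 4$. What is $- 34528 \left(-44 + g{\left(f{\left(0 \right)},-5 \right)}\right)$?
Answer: $\frac{13638560}{9} \approx 1.5154 \cdot 10^{6}$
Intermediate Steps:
$f{\left(U \right)} = 1$ ($f{\left(U \right)} = \frac{1}{4} \cdot 4 = 1$)
$- 34528 \left(-44 + g{\left(f{\left(0 \right)},-5 \right)}\right) = - 34528 \left(-44 + \frac{1}{8 + 1}\right) = - 34528 \left(-44 + \frac{1}{9}\right) = \left(-34528\right) \left(- \frac{395}{9}\right) = \frac{13638560}{9}$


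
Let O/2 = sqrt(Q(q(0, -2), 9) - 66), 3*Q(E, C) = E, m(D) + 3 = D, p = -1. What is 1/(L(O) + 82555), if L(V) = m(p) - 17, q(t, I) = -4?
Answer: 1/82534 ≈ 1.2116e-5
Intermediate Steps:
m(D) = -3 + D
Q(E, C) = E/3
O = 2*I*sqrt(606)/3 (O = 2*sqrt((1/3)*(-4) - 66) = 2*sqrt(-4/3 - 66) = 2*sqrt(-202/3) = 2*(I*sqrt(606)/3) = 2*I*sqrt(606)/3 ≈ 16.411*I)
L(V) = -21 (L(V) = (-3 - 1) - 17 = -4 - 17 = -21)
1/(L(O) + 82555) = 1/(-21 + 82555) = 1/82534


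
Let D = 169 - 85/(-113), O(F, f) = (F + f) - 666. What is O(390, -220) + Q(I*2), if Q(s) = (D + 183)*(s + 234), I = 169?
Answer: 22744444/113 ≈ 2.0128e+5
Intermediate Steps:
O(F, f) = -666 + F + f
D = 19182/113 (D = 169 - 85*(-1/113) = 169 + 85/113 = 19182/113 ≈ 169.75)
Q(s) = 9327474/113 + 39861*s/113 (Q(s) = (19182/113 + 183)*(s + 234) = 39861*(234 + s)/113 = 9327474/113 + 39861*s/113)
O(390, -220) + Q(I*2) = (-666 + 390 - 220) + (9327474/113 + 39861*(169*2)/113) = -496 + (9327474/113 + (39861/113)*338) = -496 + (9327474/113 + 13473018/113) = -496 + 22800492/113 = 22744444/113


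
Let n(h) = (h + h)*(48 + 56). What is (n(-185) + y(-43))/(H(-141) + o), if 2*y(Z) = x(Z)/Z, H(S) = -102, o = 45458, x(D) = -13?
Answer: -3309267/3900616 ≈ -0.84840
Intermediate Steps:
n(h) = 208*h (n(h) = (2*h)*104 = 208*h)
y(Z) = -13/(2*Z) (y(Z) = (-13/Z)/2 = -13/(2*Z))
(n(-185) + y(-43))/(H(-141) + o) = (208*(-185) - 13/2/(-43))/(-102 + 45458) = (-38480 - 13/2*(-1/43))/45356 = (-38480 + 13/86)*(1/45356) = -3309267/86*1/45356 = -3309267/3900616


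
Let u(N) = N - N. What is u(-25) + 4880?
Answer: 4880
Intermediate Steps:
u(N) = 0
u(-25) + 4880 = 0 + 4880 = 4880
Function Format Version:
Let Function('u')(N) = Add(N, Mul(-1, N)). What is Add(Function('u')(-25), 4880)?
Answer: 4880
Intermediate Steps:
Function('u')(N) = 0
Add(Function('u')(-25), 4880) = Add(0, 4880) = 4880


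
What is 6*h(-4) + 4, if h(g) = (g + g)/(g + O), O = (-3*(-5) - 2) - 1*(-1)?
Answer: -⅘ ≈ -0.80000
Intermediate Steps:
O = 14 (O = (15 - 2) + 1 = 13 + 1 = 14)
h(g) = 2*g/(14 + g) (h(g) = (g + g)/(g + 14) = (2*g)/(14 + g) = 2*g/(14 + g))
6*h(-4) + 4 = 6*(2*(-4)/(14 - 4)) + 4 = 6*(2*(-4)/10) + 4 = 6*(2*(-4)*(⅒)) + 4 = 6*(-⅘) + 4 = -24/5 + 4 = -⅘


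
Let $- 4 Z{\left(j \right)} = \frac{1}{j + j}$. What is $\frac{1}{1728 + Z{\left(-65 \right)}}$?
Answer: $\frac{520}{898561} \approx 0.0005787$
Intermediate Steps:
$Z{\left(j \right)} = - \frac{1}{8 j}$ ($Z{\left(j \right)} = - \frac{1}{4 \left(j + j\right)} = - \frac{1}{4 \cdot 2 j} = - \frac{\frac{1}{2} \frac{1}{j}}{4} = - \frac{1}{8 j}$)
$\frac{1}{1728 + Z{\left(-65 \right)}} = \frac{1}{1728 - \frac{1}{8 \left(-65\right)}} = \frac{1}{1728 - - \frac{1}{520}} = \frac{1}{1728 + \frac{1}{520}} = \frac{1}{\frac{898561}{520}} = \frac{520}{898561}$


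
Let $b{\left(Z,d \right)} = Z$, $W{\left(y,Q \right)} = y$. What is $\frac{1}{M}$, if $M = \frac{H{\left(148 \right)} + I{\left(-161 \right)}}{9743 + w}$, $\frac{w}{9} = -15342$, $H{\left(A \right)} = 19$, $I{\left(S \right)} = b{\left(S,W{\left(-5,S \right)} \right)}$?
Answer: $\frac{128335}{142} \approx 903.77$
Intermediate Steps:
$I{\left(S \right)} = S$
$w = -138078$ ($w = 9 \left(-15342\right) = -138078$)
$M = \frac{142}{128335}$ ($M = \frac{19 - 161}{9743 - 138078} = - \frac{142}{-128335} = \left(-142\right) \left(- \frac{1}{128335}\right) = \frac{142}{128335} \approx 0.0011065$)
$\frac{1}{M} = \frac{1}{\frac{142}{128335}} = \frac{128335}{142}$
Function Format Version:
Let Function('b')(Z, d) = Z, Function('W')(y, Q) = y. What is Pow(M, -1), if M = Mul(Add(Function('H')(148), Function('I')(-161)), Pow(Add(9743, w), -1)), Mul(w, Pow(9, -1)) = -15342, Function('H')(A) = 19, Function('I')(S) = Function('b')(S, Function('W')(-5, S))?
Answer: Rational(128335, 142) ≈ 903.77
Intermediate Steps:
Function('I')(S) = S
w = -138078 (w = Mul(9, -15342) = -138078)
M = Rational(142, 128335) (M = Mul(Add(19, -161), Pow(Add(9743, -138078), -1)) = Mul(-142, Pow(-128335, -1)) = Mul(-142, Rational(-1, 128335)) = Rational(142, 128335) ≈ 0.0011065)
Pow(M, -1) = Pow(Rational(142, 128335), -1) = Rational(128335, 142)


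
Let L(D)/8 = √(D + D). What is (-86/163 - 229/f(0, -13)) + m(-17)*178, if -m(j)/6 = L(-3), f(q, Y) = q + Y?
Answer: 36209/2119 - 8544*I*√6 ≈ 17.088 - 20928.0*I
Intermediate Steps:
f(q, Y) = Y + q
L(D) = 8*√2*√D (L(D) = 8*√(D + D) = 8*√(2*D) = 8*(√2*√D) = 8*√2*√D)
m(j) = -48*I*√6 (m(j) = -48*√2*√(-3) = -48*√2*I*√3 = -48*I*√6)
(-86/163 - 229/f(0, -13)) + m(-17)*178 = (-86/163 - 229/(-13 + 0)) - 48*I*√6*178 = (-86*1/163 - 229/(-13)) - 8544*I*√6 = (-86/163 - 229*(-1/13)) - 8544*I*√6 = (-86/163 + 229/13) - 8544*I*√6 = 36209/2119 - 8544*I*√6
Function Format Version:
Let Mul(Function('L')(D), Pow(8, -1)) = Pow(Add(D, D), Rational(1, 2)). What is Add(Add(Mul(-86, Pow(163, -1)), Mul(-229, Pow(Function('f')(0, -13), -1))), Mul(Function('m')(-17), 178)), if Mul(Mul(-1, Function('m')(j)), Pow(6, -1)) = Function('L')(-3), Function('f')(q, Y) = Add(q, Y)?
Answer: Add(Rational(36209, 2119), Mul(-8544, I, Pow(6, Rational(1, 2)))) ≈ Add(17.088, Mul(-20928., I))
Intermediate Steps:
Function('f')(q, Y) = Add(Y, q)
Function('L')(D) = Mul(8, Pow(2, Rational(1, 2)), Pow(D, Rational(1, 2))) (Function('L')(D) = Mul(8, Pow(Add(D, D), Rational(1, 2))) = Mul(8, Pow(Mul(2, D), Rational(1, 2))) = Mul(8, Mul(Pow(2, Rational(1, 2)), Pow(D, Rational(1, 2)))) = Mul(8, Pow(2, Rational(1, 2)), Pow(D, Rational(1, 2))))
Function('m')(j) = Mul(-48, I, Pow(6, Rational(1, 2))) (Function('m')(j) = Mul(-6, Mul(8, Pow(2, Rational(1, 2)), Pow(-3, Rational(1, 2)))) = Mul(-6, Mul(8, Pow(2, Rational(1, 2)), Mul(I, Pow(3, Rational(1, 2))))) = Mul(-6, Mul(8, I, Pow(6, Rational(1, 2)))) = Mul(-48, I, Pow(6, Rational(1, 2))))
Add(Add(Mul(-86, Pow(163, -1)), Mul(-229, Pow(Function('f')(0, -13), -1))), Mul(Function('m')(-17), 178)) = Add(Add(Mul(-86, Pow(163, -1)), Mul(-229, Pow(Add(-13, 0), -1))), Mul(Mul(-48, I, Pow(6, Rational(1, 2))), 178)) = Add(Add(Mul(-86, Rational(1, 163)), Mul(-229, Pow(-13, -1))), Mul(-8544, I, Pow(6, Rational(1, 2)))) = Add(Add(Rational(-86, 163), Mul(-229, Rational(-1, 13))), Mul(-8544, I, Pow(6, Rational(1, 2)))) = Add(Add(Rational(-86, 163), Rational(229, 13)), Mul(-8544, I, Pow(6, Rational(1, 2)))) = Add(Rational(36209, 2119), Mul(-8544, I, Pow(6, Rational(1, 2))))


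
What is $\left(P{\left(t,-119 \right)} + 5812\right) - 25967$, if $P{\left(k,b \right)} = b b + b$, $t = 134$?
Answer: $-6113$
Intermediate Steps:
$P{\left(k,b \right)} = b + b^{2}$ ($P{\left(k,b \right)} = b^{2} + b = b + b^{2}$)
$\left(P{\left(t,-119 \right)} + 5812\right) - 25967 = \left(- 119 \left(1 - 119\right) + 5812\right) - 25967 = \left(\left(-119\right) \left(-118\right) + 5812\right) - 25967 = \left(14042 + 5812\right) - 25967 = 19854 - 25967 = -6113$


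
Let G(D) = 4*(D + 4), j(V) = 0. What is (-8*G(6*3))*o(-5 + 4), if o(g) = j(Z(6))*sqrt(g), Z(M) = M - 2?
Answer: 0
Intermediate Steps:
Z(M) = -2 + M
o(g) = 0 (o(g) = 0*sqrt(g) = 0)
G(D) = 16 + 4*D (G(D) = 4*(4 + D) = 16 + 4*D)
(-8*G(6*3))*o(-5 + 4) = -8*(16 + 4*(6*3))*0 = -8*(16 + 4*18)*0 = -8*(16 + 72)*0 = -8*88*0 = -704*0 = 0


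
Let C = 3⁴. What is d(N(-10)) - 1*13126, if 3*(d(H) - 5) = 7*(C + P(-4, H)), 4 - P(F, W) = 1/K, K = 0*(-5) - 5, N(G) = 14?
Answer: -64611/5 ≈ -12922.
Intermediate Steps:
K = -5 (K = 0 - 5 = -5)
C = 81
P(F, W) = 21/5 (P(F, W) = 4 - 1/(-5) = 4 - 1*(-⅕) = 4 + ⅕ = 21/5)
d(H) = 1019/5 (d(H) = 5 + (7*(81 + 21/5))/3 = 5 + (7*(426/5))/3 = 5 + (⅓)*(2982/5) = 5 + 994/5 = 1019/5)
d(N(-10)) - 1*13126 = 1019/5 - 1*13126 = 1019/5 - 13126 = -64611/5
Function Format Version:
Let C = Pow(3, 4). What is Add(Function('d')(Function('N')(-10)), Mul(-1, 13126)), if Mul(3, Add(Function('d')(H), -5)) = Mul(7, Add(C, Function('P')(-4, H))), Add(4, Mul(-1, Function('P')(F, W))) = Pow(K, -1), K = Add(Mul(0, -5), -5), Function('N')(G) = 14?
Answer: Rational(-64611, 5) ≈ -12922.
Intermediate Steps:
K = -5 (K = Add(0, -5) = -5)
C = 81
Function('P')(F, W) = Rational(21, 5) (Function('P')(F, W) = Add(4, Mul(-1, Pow(-5, -1))) = Add(4, Mul(-1, Rational(-1, 5))) = Add(4, Rational(1, 5)) = Rational(21, 5))
Function('d')(H) = Rational(1019, 5) (Function('d')(H) = Add(5, Mul(Rational(1, 3), Mul(7, Add(81, Rational(21, 5))))) = Add(5, Mul(Rational(1, 3), Mul(7, Rational(426, 5)))) = Add(5, Mul(Rational(1, 3), Rational(2982, 5))) = Add(5, Rational(994, 5)) = Rational(1019, 5))
Add(Function('d')(Function('N')(-10)), Mul(-1, 13126)) = Add(Rational(1019, 5), Mul(-1, 13126)) = Add(Rational(1019, 5), -13126) = Rational(-64611, 5)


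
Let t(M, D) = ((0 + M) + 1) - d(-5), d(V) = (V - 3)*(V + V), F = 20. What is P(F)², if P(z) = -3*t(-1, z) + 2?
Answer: 58564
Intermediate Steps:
d(V) = 2*V*(-3 + V) (d(V) = (-3 + V)*(2*V) = 2*V*(-3 + V))
t(M, D) = -79 + M (t(M, D) = ((0 + M) + 1) - 2*(-5)*(-3 - 5) = (M + 1) - 2*(-5)*(-8) = (1 + M) - 1*80 = (1 + M) - 80 = -79 + M)
P(z) = 242 (P(z) = -3*(-79 - 1) + 2 = -3*(-80) + 2 = 240 + 2 = 242)
P(F)² = 242² = 58564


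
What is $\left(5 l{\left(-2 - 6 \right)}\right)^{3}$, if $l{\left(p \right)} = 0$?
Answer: $0$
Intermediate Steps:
$\left(5 l{\left(-2 - 6 \right)}\right)^{3} = \left(5 \cdot 0\right)^{3} = 0^{3} = 0$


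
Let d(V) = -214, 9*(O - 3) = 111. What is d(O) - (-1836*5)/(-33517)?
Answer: -7181818/33517 ≈ -214.27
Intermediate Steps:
O = 46/3 (O = 3 + (⅑)*111 = 3 + 37/3 = 46/3 ≈ 15.333)
d(O) - (-1836*5)/(-33517) = -214 - (-1836*5)/(-33517) = -214 - (-9180)*(-1)/33517 = -214 - 1*9180/33517 = -214 - 9180/33517 = -7181818/33517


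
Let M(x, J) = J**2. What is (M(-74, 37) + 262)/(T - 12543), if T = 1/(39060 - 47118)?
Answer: -1877514/14438785 ≈ -0.13003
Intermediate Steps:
T = -1/8058 (T = 1/(-8058) = -1/8058 ≈ -0.00012410)
(M(-74, 37) + 262)/(T - 12543) = (37**2 + 262)/(-1/8058 - 12543) = (1369 + 262)/(-101071495/8058) = 1631*(-8058/101071495) = -1877514/14438785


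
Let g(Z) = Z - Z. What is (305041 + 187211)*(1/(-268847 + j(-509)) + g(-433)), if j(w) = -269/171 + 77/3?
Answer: -84175092/45968717 ≈ -1.8311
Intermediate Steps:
g(Z) = 0
j(w) = 4120/171 (j(w) = -269*1/171 + 77*(⅓) = -269/171 + 77/3 = 4120/171)
(305041 + 187211)*(1/(-268847 + j(-509)) + g(-433)) = (305041 + 187211)*(1/(-268847 + 4120/171) + 0) = 492252*(1/(-45968717/171) + 0) = 492252*(-171/45968717 + 0) = 492252*(-171/45968717) = -84175092/45968717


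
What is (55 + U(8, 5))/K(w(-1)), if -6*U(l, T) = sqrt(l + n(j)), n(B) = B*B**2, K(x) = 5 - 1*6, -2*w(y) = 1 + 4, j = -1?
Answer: -55 + sqrt(7)/6 ≈ -54.559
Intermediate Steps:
w(y) = -5/2 (w(y) = -(1 + 4)/2 = -1/2*5 = -5/2)
K(x) = -1 (K(x) = 5 - 6 = -1)
n(B) = B**3
U(l, T) = -sqrt(-1 + l)/6 (U(l, T) = -sqrt(l + (-1)**3)/6 = -sqrt(l - 1)/6 = -sqrt(-1 + l)/6)
(55 + U(8, 5))/K(w(-1)) = (55 - sqrt(-1 + 8)/6)/(-1) = (55 - sqrt(7)/6)*(-1) = -55 + sqrt(7)/6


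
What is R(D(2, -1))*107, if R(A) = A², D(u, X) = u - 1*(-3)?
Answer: 2675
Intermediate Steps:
D(u, X) = 3 + u (D(u, X) = u + 3 = 3 + u)
R(D(2, -1))*107 = (3 + 2)²*107 = 5²*107 = 25*107 = 2675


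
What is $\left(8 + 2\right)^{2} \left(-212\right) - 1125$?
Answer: $-22325$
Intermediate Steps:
$\left(8 + 2\right)^{2} \left(-212\right) - 1125 = 10^{2} \left(-212\right) - 1125 = 100 \left(-212\right) - 1125 = -21200 - 1125 = -22325$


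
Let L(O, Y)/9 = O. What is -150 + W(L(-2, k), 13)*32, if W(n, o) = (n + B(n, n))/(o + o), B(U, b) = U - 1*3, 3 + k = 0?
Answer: -198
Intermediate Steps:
k = -3 (k = -3 + 0 = -3)
B(U, b) = -3 + U (B(U, b) = U - 3 = -3 + U)
L(O, Y) = 9*O
W(n, o) = (-3 + 2*n)/(2*o) (W(n, o) = (n + (-3 + n))/(o + o) = (-3 + 2*n)/((2*o)) = (-3 + 2*n)*(1/(2*o)) = (-3 + 2*n)/(2*o))
-150 + W(L(-2, k), 13)*32 = -150 + ((-3/2 + 9*(-2))/13)*32 = -150 + ((-3/2 - 18)/13)*32 = -150 + ((1/13)*(-39/2))*32 = -150 - 3/2*32 = -150 - 48 = -198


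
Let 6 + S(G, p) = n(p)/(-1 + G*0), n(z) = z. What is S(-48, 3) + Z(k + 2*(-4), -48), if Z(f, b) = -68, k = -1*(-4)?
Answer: -77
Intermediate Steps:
k = 4
S(G, p) = -6 - p (S(G, p) = -6 + p/(-1 + G*0) = -6 + p/(-1 + 0) = -6 + p/(-1) = -6 + p*(-1) = -6 - p)
S(-48, 3) + Z(k + 2*(-4), -48) = (-6 - 1*3) - 68 = (-6 - 3) - 68 = -9 - 68 = -77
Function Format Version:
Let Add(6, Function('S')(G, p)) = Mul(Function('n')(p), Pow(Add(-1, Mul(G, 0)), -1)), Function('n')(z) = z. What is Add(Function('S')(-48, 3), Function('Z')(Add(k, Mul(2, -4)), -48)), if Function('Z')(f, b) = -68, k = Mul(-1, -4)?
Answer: -77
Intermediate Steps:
k = 4
Function('S')(G, p) = Add(-6, Mul(-1, p)) (Function('S')(G, p) = Add(-6, Mul(p, Pow(Add(-1, Mul(G, 0)), -1))) = Add(-6, Mul(p, Pow(Add(-1, 0), -1))) = Add(-6, Mul(p, Pow(-1, -1))) = Add(-6, Mul(p, -1)) = Add(-6, Mul(-1, p)))
Add(Function('S')(-48, 3), Function('Z')(Add(k, Mul(2, -4)), -48)) = Add(Add(-6, Mul(-1, 3)), -68) = Add(Add(-6, -3), -68) = Add(-9, -68) = -77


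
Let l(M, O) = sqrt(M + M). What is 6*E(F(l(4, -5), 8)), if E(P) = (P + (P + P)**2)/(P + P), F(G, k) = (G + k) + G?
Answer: 99 + 48*sqrt(2) ≈ 166.88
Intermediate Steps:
l(M, O) = sqrt(2)*sqrt(M) (l(M, O) = sqrt(2*M) = sqrt(2)*sqrt(M))
F(G, k) = k + 2*G
E(P) = (P + 4*P**2)/(2*P) (E(P) = (P + (2*P)**2)/((2*P)) = (P + 4*P**2)*(1/(2*P)) = (P + 4*P**2)/(2*P))
6*E(F(l(4, -5), 8)) = 6*(1/2 + 2*(8 + 2*(sqrt(2)*sqrt(4)))) = 6*(1/2 + 2*(8 + 2*(sqrt(2)*2))) = 6*(1/2 + 2*(8 + 2*(2*sqrt(2)))) = 6*(1/2 + 2*(8 + 4*sqrt(2))) = 6*(1/2 + (16 + 8*sqrt(2))) = 6*(33/2 + 8*sqrt(2)) = 99 + 48*sqrt(2)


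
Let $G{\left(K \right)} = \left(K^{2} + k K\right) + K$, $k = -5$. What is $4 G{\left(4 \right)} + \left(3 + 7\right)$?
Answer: $10$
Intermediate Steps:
$G{\left(K \right)} = K^{2} - 4 K$ ($G{\left(K \right)} = \left(K^{2} - 5 K\right) + K = K^{2} - 4 K$)
$4 G{\left(4 \right)} + \left(3 + 7\right) = 4 \cdot 4 \left(-4 + 4\right) + \left(3 + 7\right) = 4 \cdot 4 \cdot 0 + 10 = 4 \cdot 0 + 10 = 0 + 10 = 10$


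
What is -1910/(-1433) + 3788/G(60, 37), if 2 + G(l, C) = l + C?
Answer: 5609654/136135 ≈ 41.207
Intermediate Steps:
G(l, C) = -2 + C + l (G(l, C) = -2 + (l + C) = -2 + (C + l) = -2 + C + l)
-1910/(-1433) + 3788/G(60, 37) = -1910/(-1433) + 3788/(-2 + 37 + 60) = -1910*(-1/1433) + 3788/95 = 1910/1433 + 3788*(1/95) = 1910/1433 + 3788/95 = 5609654/136135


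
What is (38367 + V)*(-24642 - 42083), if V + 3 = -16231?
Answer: -1476824425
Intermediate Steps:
V = -16234 (V = -3 - 16231 = -16234)
(38367 + V)*(-24642 - 42083) = (38367 - 16234)*(-24642 - 42083) = 22133*(-66725) = -1476824425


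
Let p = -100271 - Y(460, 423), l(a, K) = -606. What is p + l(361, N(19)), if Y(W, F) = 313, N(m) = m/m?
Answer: -101190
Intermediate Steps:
N(m) = 1
p = -100584 (p = -100271 - 1*313 = -100271 - 313 = -100584)
p + l(361, N(19)) = -100584 - 606 = -101190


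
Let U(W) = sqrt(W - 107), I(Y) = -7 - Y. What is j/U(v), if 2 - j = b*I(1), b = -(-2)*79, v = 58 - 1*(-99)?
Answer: 633*sqrt(2)/5 ≈ 179.04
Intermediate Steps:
v = 157 (v = 58 + 99 = 157)
b = 158 (b = -1*(-158) = 158)
U(W) = sqrt(-107 + W)
j = 1266 (j = 2 - 158*(-7 - 1*1) = 2 - 158*(-7 - 1) = 2 - 158*(-8) = 2 - 1*(-1264) = 2 + 1264 = 1266)
j/U(v) = 1266/(sqrt(-107 + 157)) = 1266/(sqrt(50)) = 1266/((5*sqrt(2))) = 1266*(sqrt(2)/10) = 633*sqrt(2)/5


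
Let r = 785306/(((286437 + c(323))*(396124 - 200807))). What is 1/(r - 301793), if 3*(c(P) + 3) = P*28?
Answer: -84801367841/25592459203660954 ≈ -3.3135e-6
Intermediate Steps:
c(P) = -3 + 28*P/3 (c(P) = -3 + (P*28)/3 = -3 + (28*P)/3 = -3 + 28*P/3)
r = 1177959/84801367841 (r = 785306/(((286437 + (-3 + (28/3)*323))*(396124 - 200807))) = 785306/(((286437 + (-3 + 9044/3))*195317)) = 785306/(((286437 + 9035/3)*195317)) = 785306/(((868346/3)*195317)) = 785306/(169602735682/3) = 785306*(3/169602735682) = 1177959/84801367841 ≈ 1.3891e-5)
1/(r - 301793) = 1/(1177959/84801367841 - 301793) = 1/(-25592459203660954/84801367841) = -84801367841/25592459203660954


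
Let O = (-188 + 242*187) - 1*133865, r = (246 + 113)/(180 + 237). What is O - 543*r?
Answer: -12408040/139 ≈ -89267.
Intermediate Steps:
r = 359/417 ≈ 0.86091
O = -88799 (O = (-188 + 45254) - 133865 = 45066 - 133865 = -88799)
O - 543*r = -88799 - 543*359/417 = -88799 - 1*64979/139 = -88799 - 64979/139 = -12408040/139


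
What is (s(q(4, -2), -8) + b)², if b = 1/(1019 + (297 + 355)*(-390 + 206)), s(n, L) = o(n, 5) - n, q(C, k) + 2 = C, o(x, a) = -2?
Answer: 226382785209/14148864601 ≈ 16.000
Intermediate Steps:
q(C, k) = -2 + C
s(n, L) = -2 - n
b = -1/118949 (b = 1/(1019 + 652*(-184)) = 1/(1019 - 119968) = 1/(-118949) = -1/118949 ≈ -8.4070e-6)
(s(q(4, -2), -8) + b)² = ((-2 - (-2 + 4)) - 1/118949)² = ((-2 - 1*2) - 1/118949)² = ((-2 - 2) - 1/118949)² = (-4 - 1/118949)² = (-475797/118949)² = 226382785209/14148864601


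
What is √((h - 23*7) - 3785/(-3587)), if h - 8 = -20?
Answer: I*√2212339642/3587 ≈ 13.113*I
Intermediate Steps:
h = -12 (h = 8 - 20 = -12)
√((h - 23*7) - 3785/(-3587)) = √((-12 - 23*7) - 3785/(-3587)) = √((-12 - 161) - 3785*(-1/3587)) = √(-173 + 3785/3587) = √(-616766/3587) = I*√2212339642/3587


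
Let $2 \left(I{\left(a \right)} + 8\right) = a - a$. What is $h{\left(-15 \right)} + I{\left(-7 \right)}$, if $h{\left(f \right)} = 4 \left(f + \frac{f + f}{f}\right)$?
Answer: $-60$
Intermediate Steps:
$I{\left(a \right)} = -8$ ($I{\left(a \right)} = -8 + \frac{a - a}{2} = -8 + \frac{1}{2} \cdot 0 = -8 + 0 = -8$)
$h{\left(f \right)} = 8 + 4 f$ ($h{\left(f \right)} = 4 \left(f + \frac{2 f}{f}\right) = 4 \left(f + 2\right) = 4 \left(2 + f\right) = 8 + 4 f$)
$h{\left(-15 \right)} + I{\left(-7 \right)} = \left(8 + 4 \left(-15\right)\right) - 8 = \left(8 - 60\right) - 8 = -52 - 8 = -60$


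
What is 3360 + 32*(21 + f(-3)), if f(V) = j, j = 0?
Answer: 4032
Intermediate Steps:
f(V) = 0
3360 + 32*(21 + f(-3)) = 3360 + 32*(21 + 0) = 3360 + 32*21 = 3360 + 672 = 4032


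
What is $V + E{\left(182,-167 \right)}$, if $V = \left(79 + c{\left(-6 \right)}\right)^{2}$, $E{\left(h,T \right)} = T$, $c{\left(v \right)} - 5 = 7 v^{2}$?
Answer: $112729$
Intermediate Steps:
$c{\left(v \right)} = 5 + 7 v^{2}$
$V = 112896$ ($V = \left(79 + \left(5 + 7 \left(-6\right)^{2}\right)\right)^{2} = \left(79 + \left(5 + 7 \cdot 36\right)\right)^{2} = \left(79 + \left(5 + 252\right)\right)^{2} = \left(79 + 257\right)^{2} = 336^{2} = 112896$)
$V + E{\left(182,-167 \right)} = 112896 - 167 = 112729$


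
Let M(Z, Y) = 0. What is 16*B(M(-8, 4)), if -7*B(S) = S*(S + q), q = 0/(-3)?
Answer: 0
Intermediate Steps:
q = 0 (q = 0*(-⅓) = 0)
B(S) = -S²/7 (B(S) = -S*(S + 0)/7 = -S*S/7 = -S²/7)
16*B(M(-8, 4)) = 16*(-⅐*0²) = 16*(-⅐*0) = 16*0 = 0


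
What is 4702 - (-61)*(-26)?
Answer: 3116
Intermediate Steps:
4702 - (-61)*(-26) = 4702 - 1*1586 = 4702 - 1586 = 3116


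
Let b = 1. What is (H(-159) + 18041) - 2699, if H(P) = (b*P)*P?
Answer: 40623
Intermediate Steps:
H(P) = P**2 (H(P) = (1*P)*P = P*P = P**2)
(H(-159) + 18041) - 2699 = ((-159)**2 + 18041) - 2699 = (25281 + 18041) - 2699 = 43322 - 2699 = 40623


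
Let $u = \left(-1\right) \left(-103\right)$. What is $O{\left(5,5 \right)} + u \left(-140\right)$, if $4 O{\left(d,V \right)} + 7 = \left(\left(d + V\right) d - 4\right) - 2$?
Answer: $- \frac{57643}{4} \approx -14411.0$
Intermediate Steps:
$u = 103$
$O{\left(d,V \right)} = - \frac{13}{4} + \frac{d \left(V + d\right)}{4}$ ($O{\left(d,V \right)} = - \frac{7}{4} + \frac{\left(\left(d + V\right) d - 4\right) - 2}{4} = - \frac{7}{4} + \frac{\left(\left(V + d\right) d - 4\right) - 2}{4} = - \frac{7}{4} + \frac{\left(d \left(V + d\right) - 4\right) - 2}{4} = - \frac{7}{4} + \frac{\left(-4 + d \left(V + d\right)\right) - 2}{4} = - \frac{7}{4} + \frac{-6 + d \left(V + d\right)}{4} = - \frac{7}{4} + \left(- \frac{3}{2} + \frac{d \left(V + d\right)}{4}\right) = - \frac{13}{4} + \frac{d \left(V + d\right)}{4}$)
$O{\left(5,5 \right)} + u \left(-140\right) = \left(- \frac{13}{4} + \frac{5^{2}}{4} + \frac{1}{4} \cdot 5 \cdot 5\right) + 103 \left(-140\right) = \left(- \frac{13}{4} + \frac{1}{4} \cdot 25 + \frac{25}{4}\right) - 14420 = \left(- \frac{13}{4} + \frac{25}{4} + \frac{25}{4}\right) - 14420 = \frac{37}{4} - 14420 = - \frac{57643}{4}$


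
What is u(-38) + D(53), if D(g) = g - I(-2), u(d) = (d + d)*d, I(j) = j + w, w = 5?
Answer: 2938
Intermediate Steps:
I(j) = 5 + j (I(j) = j + 5 = 5 + j)
u(d) = 2*d² (u(d) = (2*d)*d = 2*d²)
D(g) = -3 + g (D(g) = g - (5 - 2) = g - 1*3 = g - 3 = -3 + g)
u(-38) + D(53) = 2*(-38)² + (-3 + 53) = 2*1444 + 50 = 2888 + 50 = 2938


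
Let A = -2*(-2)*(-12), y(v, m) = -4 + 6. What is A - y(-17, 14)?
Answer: -50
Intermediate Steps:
y(v, m) = 2
A = -48 (A = 4*(-12) = -48)
A - y(-17, 14) = -48 - 1*2 = -48 - 2 = -50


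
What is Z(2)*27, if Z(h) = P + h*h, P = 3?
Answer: 189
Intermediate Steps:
Z(h) = 3 + h² (Z(h) = 3 + h*h = 3 + h²)
Z(2)*27 = (3 + 2²)*27 = (3 + 4)*27 = 7*27 = 189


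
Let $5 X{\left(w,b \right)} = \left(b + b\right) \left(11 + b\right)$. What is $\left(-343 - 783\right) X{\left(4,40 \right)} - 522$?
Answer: $-919338$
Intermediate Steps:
$X{\left(w,b \right)} = \frac{2 b \left(11 + b\right)}{5}$ ($X{\left(w,b \right)} = \frac{\left(b + b\right) \left(11 + b\right)}{5} = \frac{2 b \left(11 + b\right)}{5}$)
$\left(-343 - 783\right) X{\left(4,40 \right)} - 522 = \left(-343 - 783\right) \frac{2}{5} \cdot 40 \left(11 + 40\right) - 522 = - 1126 \cdot \frac{2}{5} \cdot 40 \cdot 51 - 522 = \left(-1126\right) 816 - 522 = -918816 - 522 = -919338$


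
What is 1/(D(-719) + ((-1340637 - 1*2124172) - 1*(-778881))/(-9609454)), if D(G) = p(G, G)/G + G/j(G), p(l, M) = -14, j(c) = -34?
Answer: 6909197426/148174918979 ≈ 0.046629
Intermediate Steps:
D(G) = -14/G - G/34 (D(G) = -14/G + G/(-34) = -14/G + G*(-1/34) = -14/G - G/34)
1/(D(-719) + ((-1340637 - 1*2124172) - 1*(-778881))/(-9609454)) = 1/((-14/(-719) - 1/34*(-719)) + ((-1340637 - 1*2124172) - 1*(-778881))/(-9609454)) = 1/((-14*(-1/719) + 719/34) + ((-1340637 - 2124172) + 778881)*(-1/9609454)) = 1/((14/719 + 719/34) + (-3464809 + 778881)*(-1/9609454)) = 1/(517437/24446 - 2685928*(-1/9609454)) = 1/(517437/24446 + 1342964/4804727) = 1/(148174918979/6909197426) = 6909197426/148174918979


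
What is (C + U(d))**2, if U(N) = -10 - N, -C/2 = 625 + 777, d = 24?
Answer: 8054244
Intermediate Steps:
C = -2804 (C = -2*(625 + 777) = -2*1402 = -2804)
(C + U(d))**2 = (-2804 + (-10 - 1*24))**2 = (-2804 + (-10 - 24))**2 = (-2804 - 34)**2 = (-2838)**2 = 8054244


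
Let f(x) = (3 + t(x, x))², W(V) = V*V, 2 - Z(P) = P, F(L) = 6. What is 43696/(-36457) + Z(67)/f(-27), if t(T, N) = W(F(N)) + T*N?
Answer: -25775319209/21503213568 ≈ -1.1987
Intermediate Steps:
Z(P) = 2 - P
W(V) = V²
t(T, N) = 36 + N*T (t(T, N) = 6² + T*N = 36 + N*T)
f(x) = (39 + x²)² (f(x) = (3 + (36 + x*x))² = (3 + (36 + x²))² = (39 + x²)²)
43696/(-36457) + Z(67)/f(-27) = 43696/(-36457) + (2 - 1*67)/((39 + (-27)²)²) = 43696*(-1/36457) + (2 - 67)/((39 + 729)²) = -43696/36457 - 65/(768²) = -43696/36457 - 65/589824 = -25775319209/21503213568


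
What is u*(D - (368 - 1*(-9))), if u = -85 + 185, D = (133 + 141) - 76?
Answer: -17900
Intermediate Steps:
D = 198 (D = 274 - 76 = 198)
u = 100
u*(D - (368 - 1*(-9))) = 100*(198 - (368 - 1*(-9))) = 100*(198 - (368 + 9)) = 100*(198 - 1*377) = 100*(198 - 377) = 100*(-179) = -17900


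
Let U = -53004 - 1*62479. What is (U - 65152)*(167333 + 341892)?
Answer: -91983857875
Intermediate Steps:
U = -115483 (U = -53004 - 62479 = -115483)
(U - 65152)*(167333 + 341892) = (-115483 - 65152)*(167333 + 341892) = -180635*509225 = -91983857875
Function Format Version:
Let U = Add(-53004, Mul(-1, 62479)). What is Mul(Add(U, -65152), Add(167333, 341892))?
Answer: -91983857875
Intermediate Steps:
U = -115483 (U = Add(-53004, -62479) = -115483)
Mul(Add(U, -65152), Add(167333, 341892)) = Mul(Add(-115483, -65152), Add(167333, 341892)) = Mul(-180635, 509225) = -91983857875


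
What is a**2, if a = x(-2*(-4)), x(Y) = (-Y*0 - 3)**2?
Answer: 81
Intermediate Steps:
x(Y) = 9 (x(Y) = (-1*0 - 3)**2 = (0 - 3)**2 = (-3)**2 = 9)
a = 9
a**2 = 9**2 = 81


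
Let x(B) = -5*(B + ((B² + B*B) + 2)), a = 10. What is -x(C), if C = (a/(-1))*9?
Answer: 80560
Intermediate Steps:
C = -90 (C = (10/(-1))*9 = (10*(-1))*9 = -10*9 = -90)
x(B) = -10 - 10*B² - 5*B (x(B) = -5*(B + ((B² + B²) + 2)) = -5*(B + (2*B² + 2)) = -5*(B + (2 + 2*B²)) = -5*(2 + B + 2*B²) = -10 - 10*B² - 5*B)
-x(C) = -(-10 - 10*(-90)² - 5*(-90)) = -(-10 - 10*8100 + 450) = -(-10 - 81000 + 450) = -1*(-80560) = 80560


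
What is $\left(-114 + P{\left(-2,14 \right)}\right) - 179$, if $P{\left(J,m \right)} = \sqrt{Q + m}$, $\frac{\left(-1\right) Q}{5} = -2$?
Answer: $-293 + 2 \sqrt{6} \approx -288.1$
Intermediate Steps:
$Q = 10$ ($Q = \left(-5\right) \left(-2\right) = 10$)
$P{\left(J,m \right)} = \sqrt{10 + m}$
$\left(-114 + P{\left(-2,14 \right)}\right) - 179 = \left(-114 + \sqrt{10 + 14}\right) - 179 = \left(-114 + \sqrt{24}\right) - 179 = \left(-114 + 2 \sqrt{6}\right) - 179 = -293 + 2 \sqrt{6}$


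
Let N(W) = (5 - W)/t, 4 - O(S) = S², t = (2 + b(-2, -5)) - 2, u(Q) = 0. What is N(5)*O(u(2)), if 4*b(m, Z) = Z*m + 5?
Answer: 0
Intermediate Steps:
b(m, Z) = 5/4 + Z*m/4 (b(m, Z) = (Z*m + 5)/4 = (5 + Z*m)/4 = 5/4 + Z*m/4)
t = 15/4 (t = (2 + (5/4 + (¼)*(-5)*(-2))) - 2 = (2 + (5/4 + 5/2)) - 2 = (2 + 15/4) - 2 = 23/4 - 2 = 15/4 ≈ 3.7500)
O(S) = 4 - S²
N(W) = 4/3 - 4*W/15 (N(W) = (5 - W)/(15/4) = (5 - W)*(4/15) = 4/3 - 4*W/15)
N(5)*O(u(2)) = (4/3 - 4/15*5)*(4 - 1*0²) = (4/3 - 4/3)*(4 - 1*0) = 0*(4 + 0) = 0*4 = 0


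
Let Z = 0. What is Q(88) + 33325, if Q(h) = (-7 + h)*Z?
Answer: 33325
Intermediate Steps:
Q(h) = 0 (Q(h) = (-7 + h)*0 = 0)
Q(88) + 33325 = 0 + 33325 = 33325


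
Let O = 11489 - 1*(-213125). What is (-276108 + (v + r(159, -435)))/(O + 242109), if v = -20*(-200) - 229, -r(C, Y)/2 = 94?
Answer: -272525/466723 ≈ -0.58391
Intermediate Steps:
r(C, Y) = -188 (r(C, Y) = -2*94 = -188)
v = 3771 (v = 4000 - 229 = 3771)
O = 224614 (O = 11489 + 213125 = 224614)
(-276108 + (v + r(159, -435)))/(O + 242109) = (-276108 + (3771 - 188))/(224614 + 242109) = (-276108 + 3583)/466723 = -272525*1/466723 = -272525/466723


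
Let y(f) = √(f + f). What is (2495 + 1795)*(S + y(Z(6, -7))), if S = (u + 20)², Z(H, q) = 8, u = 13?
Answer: 4688970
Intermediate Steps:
S = 1089 (S = (13 + 20)² = 33² = 1089)
y(f) = √2*√f (y(f) = √(2*f) = √2*√f)
(2495 + 1795)*(S + y(Z(6, -7))) = (2495 + 1795)*(1089 + √2*√8) = 4290*(1089 + √2*(2*√2)) = 4290*(1089 + 4) = 4290*1093 = 4688970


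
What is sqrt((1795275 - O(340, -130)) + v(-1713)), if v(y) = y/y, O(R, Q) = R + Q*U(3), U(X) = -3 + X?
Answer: 2*sqrt(448734) ≈ 1339.8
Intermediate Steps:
O(R, Q) = R (O(R, Q) = R + Q*(-3 + 3) = R + Q*0 = R + 0 = R)
v(y) = 1
sqrt((1795275 - O(340, -130)) + v(-1713)) = sqrt((1795275 - 1*340) + 1) = sqrt((1795275 - 340) + 1) = sqrt(1794935 + 1) = sqrt(1794936) = 2*sqrt(448734)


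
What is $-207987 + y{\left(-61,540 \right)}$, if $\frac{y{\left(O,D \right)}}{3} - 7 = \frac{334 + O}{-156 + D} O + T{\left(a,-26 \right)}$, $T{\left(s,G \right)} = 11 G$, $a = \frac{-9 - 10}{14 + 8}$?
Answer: $- \frac{26746125}{128} \approx -2.0895 \cdot 10^{5}$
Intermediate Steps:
$a = - \frac{19}{22} \approx -0.86364$
$y{\left(O,D \right)} = -837 + \frac{3 O \left(334 + O\right)}{-156 + D}$ ($y{\left(O,D \right)} = 21 + 3 \left(\frac{334 + O}{-156 + D} O + 11 \left(-26\right)\right) = 21 + 3 \left(\frac{334 + O}{-156 + D} O - 286\right) = 21 + 3 \left(\frac{O \left(334 + O\right)}{-156 + D} - 286\right) = 21 + 3 \left(-286 + \frac{O \left(334 + O\right)}{-156 + D}\right) = 21 + \left(-858 + \frac{3 O \left(334 + O\right)}{-156 + D}\right) = -837 + \frac{3 O \left(334 + O\right)}{-156 + D}$)
$-207987 + y{\left(-61,540 \right)} = -207987 + \frac{3 \left(43524 + \left(-61\right)^{2} - 150660 + 334 \left(-61\right)\right)}{-156 + 540} = -207987 + \frac{3 \left(43524 + 3721 - 150660 - 20374\right)}{384} = -207987 + 3 \cdot \frac{1}{384} \left(-123789\right) = -207987 - \frac{123789}{128} = - \frac{26746125}{128}$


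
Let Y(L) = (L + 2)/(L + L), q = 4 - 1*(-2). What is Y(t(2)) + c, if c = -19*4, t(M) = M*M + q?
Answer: -377/5 ≈ -75.400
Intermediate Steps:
q = 6 (q = 4 + 2 = 6)
t(M) = 6 + M² (t(M) = M*M + 6 = M² + 6 = 6 + M²)
Y(L) = (2 + L)/(2*L) (Y(L) = (2 + L)/((2*L)) = (2 + L)*(1/(2*L)) = (2 + L)/(2*L))
c = -76
Y(t(2)) + c = (2 + (6 + 2²))/(2*(6 + 2²)) - 76 = (2 + (6 + 4))/(2*(6 + 4)) - 76 = (½)*(2 + 10)/10 - 76 = (½)*(⅒)*12 - 76 = ⅗ - 76 = -377/5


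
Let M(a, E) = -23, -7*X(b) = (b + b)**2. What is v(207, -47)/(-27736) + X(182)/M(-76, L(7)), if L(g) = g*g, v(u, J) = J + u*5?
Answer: 131241071/159482 ≈ 822.92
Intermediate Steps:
v(u, J) = J + 5*u
L(g) = g**2
X(b) = -4*b**2/7 (X(b) = -(b + b)**2/7 = -4*b**2/7)
v(207, -47)/(-27736) + X(182)/M(-76, L(7)) = (-47 + 5*207)/(-27736) - 4/7*182**2/(-23) = (-47 + 1035)*(-1/27736) - 4/7*33124*(-1/23) = 988*(-1/27736) - 18928*(-1/23) = -247/6934 + 18928/23 = 131241071/159482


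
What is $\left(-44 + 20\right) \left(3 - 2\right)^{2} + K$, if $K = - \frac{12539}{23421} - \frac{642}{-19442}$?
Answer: $- \frac{5578586462}{227675541} \approx -24.502$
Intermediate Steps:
$K = - \frac{114373478}{227675541}$ ($K = \left(-12539\right) \frac{1}{23421} - - \frac{321}{9721} = - \frac{12539}{23421} + \frac{321}{9721} = - \frac{114373478}{227675541} \approx -0.50235$)
$\left(-44 + 20\right) \left(3 - 2\right)^{2} + K = \left(-44 + 20\right) \left(3 - 2\right)^{2} - \frac{114373478}{227675541} = - 24 \cdot 1^{2} - \frac{114373478}{227675541} = \left(-24\right) 1 - \frac{114373478}{227675541} = -24 - \frac{114373478}{227675541} = - \frac{5578586462}{227675541}$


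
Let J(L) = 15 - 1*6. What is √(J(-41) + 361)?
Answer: √370 ≈ 19.235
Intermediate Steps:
J(L) = 9 (J(L) = 15 - 6 = 9)
√(J(-41) + 361) = √(9 + 361) = √370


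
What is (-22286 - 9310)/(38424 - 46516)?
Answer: 7899/2023 ≈ 3.9046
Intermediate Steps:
(-22286 - 9310)/(38424 - 46516) = -31596/(-8092) = -31596*(-1/8092) = 7899/2023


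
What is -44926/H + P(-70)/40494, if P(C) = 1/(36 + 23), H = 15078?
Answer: -2555589479/857703414 ≈ -2.9796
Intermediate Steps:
P(C) = 1/59
-44926/H + P(-70)/40494 = -44926/15078 + (1/59)/40494 = -44926*1/15078 + (1/59)*(1/40494) = -3209/1077 + 1/2389146 = -2555589479/857703414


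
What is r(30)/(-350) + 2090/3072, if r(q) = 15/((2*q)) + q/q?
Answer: 36383/53760 ≈ 0.67677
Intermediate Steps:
r(q) = 1 + 15/(2*q) (r(q) = 15*(1/(2*q)) + 1 = 15/(2*q) + 1 = 1 + 15/(2*q))
r(30)/(-350) + 2090/3072 = ((15/2 + 30)/30)/(-350) + 2090/3072 = ((1/30)*(75/2))*(-1/350) + 2090*(1/3072) = (5/4)*(-1/350) + 1045/1536 = -1/280 + 1045/1536 = 36383/53760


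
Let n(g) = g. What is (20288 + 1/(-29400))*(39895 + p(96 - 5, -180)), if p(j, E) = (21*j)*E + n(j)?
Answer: -90661224846403/14700 ≈ -6.1674e+9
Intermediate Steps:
p(j, E) = j + 21*E*j (p(j, E) = (21*j)*E + j = 21*E*j + j = j + 21*E*j)
(20288 + 1/(-29400))*(39895 + p(96 - 5, -180)) = (20288 + 1/(-29400))*(39895 + (96 - 5)*(1 + 21*(-180))) = (20288 - 1/29400)*(39895 + 91*(1 - 3780)) = 596467199*(39895 + 91*(-3779))/29400 = 596467199*(39895 - 343889)/29400 = (596467199/29400)*(-303994) = -90661224846403/14700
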